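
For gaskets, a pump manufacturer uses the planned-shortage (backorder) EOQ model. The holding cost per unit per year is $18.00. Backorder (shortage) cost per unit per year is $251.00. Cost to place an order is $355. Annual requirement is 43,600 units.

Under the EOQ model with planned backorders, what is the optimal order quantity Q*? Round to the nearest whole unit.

1,358 units

Basic EOQ = √(2·43,600·355/18) = 1,311.403
Backorder adjustment √((H+b)/b) = √((18+251)/251) = 1.0352
Q* = 1,311.403 × 1.0352 ≈ 1,357.61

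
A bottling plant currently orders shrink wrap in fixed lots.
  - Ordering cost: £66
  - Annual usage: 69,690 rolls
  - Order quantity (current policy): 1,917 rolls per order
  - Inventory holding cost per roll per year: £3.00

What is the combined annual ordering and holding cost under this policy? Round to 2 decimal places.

Orders/yr = 69,690/1,917 = 36.354; ordering cost = 36.354 × £66 = £2,399.34
Average inventory = 1,917/2 = 958.5; holding cost = 958.5 × £3 = £2,875.50
Total = £2,399.34 + £2,875.50 = £5,274.84

£5,274.84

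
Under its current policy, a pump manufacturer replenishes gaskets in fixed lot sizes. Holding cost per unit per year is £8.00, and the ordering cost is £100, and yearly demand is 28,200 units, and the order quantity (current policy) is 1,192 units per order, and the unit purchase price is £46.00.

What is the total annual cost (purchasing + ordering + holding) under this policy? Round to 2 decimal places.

Annual ordering cost = (D/Q)·S = (28,200/1,192) × 100 = £2,365.77
Annual holding cost  = (Q/2)·H = (1,192/2) × 8 = £4,768.00
Purchase cost = D·C = 28,200 × 46 = £1,297,200.00
Total = £2,365.77 + £4,768.00 + £1,297,200.00 = £1,304,333.77

£1,304,333.77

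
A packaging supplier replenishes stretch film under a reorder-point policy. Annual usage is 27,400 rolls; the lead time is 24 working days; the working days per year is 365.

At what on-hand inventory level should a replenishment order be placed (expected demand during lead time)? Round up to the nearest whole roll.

Daily demand d = 27,400 / 365 = 75.068 rolls/day
Demand during lead time = 75.068 × 24 = 1,801.64
Reorder point = 1,801.64 → round up

1,802 rolls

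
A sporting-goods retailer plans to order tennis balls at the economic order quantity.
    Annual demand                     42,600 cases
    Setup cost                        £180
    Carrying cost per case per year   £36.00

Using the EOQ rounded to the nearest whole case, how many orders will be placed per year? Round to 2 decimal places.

EOQ = √(2DS/H) = √(2 × 42,600 × 180 / 36)
    = √(426,000.00) ≈ 652.69 → Q = 653
Orders per year = D/Q = 42,600 / 653 = 65.237

65.24 orders per year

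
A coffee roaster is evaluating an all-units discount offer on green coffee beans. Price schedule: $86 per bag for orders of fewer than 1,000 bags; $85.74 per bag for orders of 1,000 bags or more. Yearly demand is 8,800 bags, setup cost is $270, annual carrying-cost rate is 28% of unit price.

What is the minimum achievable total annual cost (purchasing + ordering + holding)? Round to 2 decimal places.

$767,497.11

H₁ = 28%×$86 = $24.0800;  H₂ = 28%×$85.74 = $24.0072
EOQ₁ = √(2×8,800×270/24.0800) = 444.23  (< 1,000, feasible at tier 1)
EOQ₂ = √(2×8,800×270/24.0072) = 444.91  (< 1,000 → use Q = 1,000 at tier-2 price)
TC(tier 1 (EOQ₁), Q≈444.2) = $767,497.11
TC(tier 2, Q≈1,000.0) = $768,891.60
Minimum at tier 1 (EOQ₁): $767,497.11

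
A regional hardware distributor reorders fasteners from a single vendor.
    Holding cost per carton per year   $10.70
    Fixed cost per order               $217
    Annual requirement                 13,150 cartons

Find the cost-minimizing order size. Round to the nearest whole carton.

730 cartons

EOQ = √(2DS/H) = √(2 × 13,150 × 217 / 10.7)
    = √(533,373.83) ≈ 730.32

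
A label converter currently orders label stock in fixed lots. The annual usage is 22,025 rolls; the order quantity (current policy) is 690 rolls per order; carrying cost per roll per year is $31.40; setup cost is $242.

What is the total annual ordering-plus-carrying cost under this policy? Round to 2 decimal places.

Ordering: D/Q × S = 22,025/690 × $242 = $7,724.71
Holding:  Q/2 × H = 690/2 × $31.4 = $10,833.00
Total = $7,724.71 + $10,833.00 = $18,557.71

$18,557.71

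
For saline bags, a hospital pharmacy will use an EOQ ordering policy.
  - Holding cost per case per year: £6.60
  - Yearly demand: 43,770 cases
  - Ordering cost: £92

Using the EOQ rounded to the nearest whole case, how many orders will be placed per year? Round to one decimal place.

EOQ = √(2DS/H) = √(2 × 43,770 × 92 / 6.6)
    = √(1,220,254.55) ≈ 1,104.65 → Q = 1,105
Orders per year = D/Q = 43,770 / 1,105 = 39.611

39.6 orders per year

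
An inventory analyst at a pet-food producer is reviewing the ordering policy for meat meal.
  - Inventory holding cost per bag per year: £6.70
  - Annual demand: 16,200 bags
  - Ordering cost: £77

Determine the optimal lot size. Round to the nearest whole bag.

2DS/H = 2·16,200·77/6.7 = 372,358.21
EOQ = √372,358.21 ≈ 610.21

610 bags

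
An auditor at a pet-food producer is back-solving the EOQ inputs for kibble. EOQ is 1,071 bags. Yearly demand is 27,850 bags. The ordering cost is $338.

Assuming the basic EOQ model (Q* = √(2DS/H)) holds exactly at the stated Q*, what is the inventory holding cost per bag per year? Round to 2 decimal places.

EOQ relation: Q² = 2DS/H, so rearrange for the unknown.
H = 2DS / Q² = 2 × 27,850 × 338 / 1,071² = 16.4132

$16.41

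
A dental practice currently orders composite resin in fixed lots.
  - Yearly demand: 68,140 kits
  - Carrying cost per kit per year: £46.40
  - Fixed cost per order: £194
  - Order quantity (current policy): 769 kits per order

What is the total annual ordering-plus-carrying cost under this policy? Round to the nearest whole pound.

Annual ordering cost = (D/Q)·S = (68,140/769) × 194 = £17,190.07
Annual holding cost  = (Q/2)·H = (769/2) × 46.4 = £17,840.80
Total = £17,190.07 + £17,840.80 = £35,030.87

£35,031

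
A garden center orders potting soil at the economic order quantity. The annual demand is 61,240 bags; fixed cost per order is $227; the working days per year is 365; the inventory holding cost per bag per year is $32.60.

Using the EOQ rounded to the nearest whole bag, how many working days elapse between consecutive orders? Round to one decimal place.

5.5 days

2DS/H = 2·61,240·227/32.6 = 852,851.53
EOQ = √852,851.53 ≈ 923.50 → Q = 923 bags
T = Q/D × 365 days = 923/61,240 × 365 = 5.501 days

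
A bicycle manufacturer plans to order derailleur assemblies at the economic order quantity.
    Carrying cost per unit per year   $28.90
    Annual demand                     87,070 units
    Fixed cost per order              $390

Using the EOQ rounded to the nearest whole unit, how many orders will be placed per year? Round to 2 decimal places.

2DS/H = 2·87,070·390/28.9 = 2,349,986.16
EOQ = √2,349,986.16 ≈ 1,532.97 → Q = 1,533
Orders per year = D/Q = 87,070 / 1,533 = 56.797

56.80 orders per year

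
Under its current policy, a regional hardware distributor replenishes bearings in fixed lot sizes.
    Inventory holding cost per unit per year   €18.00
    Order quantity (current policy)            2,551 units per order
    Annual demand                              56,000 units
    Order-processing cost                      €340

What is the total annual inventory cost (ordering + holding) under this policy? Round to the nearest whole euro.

€30,423

Ordering: D/Q × S = 56,000/2,551 × €340 = €7,463.74
Holding:  Q/2 × H = 2,551/2 × €18 = €22,959.00
Total = €7,463.74 + €22,959.00 = €30,422.74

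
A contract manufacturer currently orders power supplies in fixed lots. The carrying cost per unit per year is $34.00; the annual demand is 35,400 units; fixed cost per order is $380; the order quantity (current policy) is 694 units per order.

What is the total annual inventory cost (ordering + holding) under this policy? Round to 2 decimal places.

$31,181.29

Ordering: D/Q × S = 35,400/694 × $380 = $19,383.29
Holding:  Q/2 × H = 694/2 × $34 = $11,798.00
Total = $19,383.29 + $11,798.00 = $31,181.29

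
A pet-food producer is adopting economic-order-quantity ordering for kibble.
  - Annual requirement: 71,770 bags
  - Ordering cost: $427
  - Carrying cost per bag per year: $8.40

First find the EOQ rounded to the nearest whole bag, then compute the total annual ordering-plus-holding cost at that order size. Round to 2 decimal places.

Optimal lot size Q* = (2 × 71,770 × $427 / $8.4)^½ ≈ 2,701.23 → Q = 2,701 bags
Ordering: D/Q × S = 71,770/2,701 × $427 = $11,346.09
Holding:  Q/2 × H = 2,701/2 × $8.4 = $11,344.20
Total = $11,346.09 + $11,344.20 = $22,690.29

$22,690.29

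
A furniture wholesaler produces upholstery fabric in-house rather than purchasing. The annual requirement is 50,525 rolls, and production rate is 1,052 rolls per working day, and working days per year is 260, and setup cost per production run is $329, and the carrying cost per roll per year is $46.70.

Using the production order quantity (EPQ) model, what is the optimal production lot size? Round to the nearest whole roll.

934 rolls

d = 50,525/260 = 194.3269 rolls/day;  effective holding cost H(1 − d/p) = 46.7·(1 − 194.3269/1052) = 38.07351
Q* = √(2DS / H_eff) = √(2·50,525·329 / 38.07351) ≈ 934.45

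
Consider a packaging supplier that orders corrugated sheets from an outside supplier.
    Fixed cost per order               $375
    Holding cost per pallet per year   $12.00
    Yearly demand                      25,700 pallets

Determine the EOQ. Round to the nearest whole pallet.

1,267 pallets

EOQ = √(2DS/H) = √(2 × 25,700 × 375 / 12)
    = √(1,606,250.00) ≈ 1,267.38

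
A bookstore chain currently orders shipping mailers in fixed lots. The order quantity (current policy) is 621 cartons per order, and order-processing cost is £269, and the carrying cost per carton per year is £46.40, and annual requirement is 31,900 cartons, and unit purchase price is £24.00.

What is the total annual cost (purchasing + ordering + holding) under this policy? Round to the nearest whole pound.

Annual ordering cost = (D/Q)·S = (31,900/621) × 269 = £13,818.20
Annual holding cost  = (Q/2)·H = (621/2) × 46.4 = £14,407.20
Purchase cost = D·C = 31,900 × 24 = £765,600.00
Total = £13,818.20 + £14,407.20 + £765,600.00 = £793,825.40

£793,825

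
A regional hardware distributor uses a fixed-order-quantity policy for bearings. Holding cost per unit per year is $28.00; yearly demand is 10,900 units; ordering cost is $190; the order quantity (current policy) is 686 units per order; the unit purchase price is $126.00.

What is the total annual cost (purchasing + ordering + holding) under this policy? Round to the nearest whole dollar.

$1,386,023

Orders/yr = 10,900/686 = 15.889; ordering cost = 15.889 × $190 = $3,018.95
Average inventory = 686/2 = 343; holding cost = 343 × $28 = $9,604.00
Purchase cost = D·C = 10,900 × 126 = $1,373,400.00
Total = $3,018.95 + $9,604.00 + $1,373,400.00 = $1,386,022.95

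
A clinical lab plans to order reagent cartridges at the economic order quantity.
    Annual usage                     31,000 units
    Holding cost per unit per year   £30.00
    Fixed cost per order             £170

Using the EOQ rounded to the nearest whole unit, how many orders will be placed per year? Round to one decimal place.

52.3 orders per year

EOQ = √(2DS/H) = √(2 × 31,000 × 170 / 30)
    = √(351,333.33) ≈ 592.73 → Q = 593
Orders per year = D/Q = 31,000 / 593 = 52.277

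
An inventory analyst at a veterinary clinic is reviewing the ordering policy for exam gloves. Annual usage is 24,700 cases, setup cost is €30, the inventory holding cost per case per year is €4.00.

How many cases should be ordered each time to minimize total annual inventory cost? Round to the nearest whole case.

Optimal lot size Q* = (2 × 24,700 × €30 / €4)^½ ≈ 608.69

609 cases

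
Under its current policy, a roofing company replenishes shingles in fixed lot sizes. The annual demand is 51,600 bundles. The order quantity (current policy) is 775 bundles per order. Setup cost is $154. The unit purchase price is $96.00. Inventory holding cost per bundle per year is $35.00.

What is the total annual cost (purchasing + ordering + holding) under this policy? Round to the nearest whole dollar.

Annual ordering cost = (D/Q)·S = (51,600/775) × 154 = $10,253.42
Annual holding cost  = (Q/2)·H = (775/2) × 35 = $13,562.50
Purchase cost = D·C = 51,600 × 96 = $4,953,600.00
Total = $10,253.42 + $13,562.50 + $4,953,600.00 = $4,977,415.92

$4,977,416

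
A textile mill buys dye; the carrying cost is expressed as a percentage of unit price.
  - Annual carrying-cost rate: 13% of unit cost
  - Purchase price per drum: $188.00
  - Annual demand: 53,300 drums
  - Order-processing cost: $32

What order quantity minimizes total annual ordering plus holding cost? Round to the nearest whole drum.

374 drums

Carrying cost H = $188 × 13% = $24.4400/drum/yr
Optimal lot size Q* = (2 × 53,300 × $32 / $24.44)^½ ≈ 373.60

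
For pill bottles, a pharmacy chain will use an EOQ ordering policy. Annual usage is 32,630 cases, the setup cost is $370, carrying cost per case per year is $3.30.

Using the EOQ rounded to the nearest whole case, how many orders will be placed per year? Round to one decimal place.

Q* = √(2·D·S / H) = √(2·32,630·370 / 3.3) = √7,317,030.3 ≈ 2,705.00 → Q = 2,705
N = D/Q = 32,630/2,705 ≈ 12.063 orders/yr

12.1 orders per year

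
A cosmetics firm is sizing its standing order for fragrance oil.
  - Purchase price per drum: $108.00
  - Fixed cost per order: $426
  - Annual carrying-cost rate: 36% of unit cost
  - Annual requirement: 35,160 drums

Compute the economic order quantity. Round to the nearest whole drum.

Carrying cost H = $108 × 36% = $38.8800/drum/yr
Q* = √(2·D·S / H) = √(2·35,160·426 / 38.88) = √770,481.5 ≈ 877.77

878 drums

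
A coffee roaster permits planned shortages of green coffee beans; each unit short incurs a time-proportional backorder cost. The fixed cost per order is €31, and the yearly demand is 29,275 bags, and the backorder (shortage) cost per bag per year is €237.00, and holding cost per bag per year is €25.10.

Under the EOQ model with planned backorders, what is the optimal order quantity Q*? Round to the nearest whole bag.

283 bags

Q* = √(2DS/H) · √((H + b)/b)
   = √(2 × 29,275 × 31 / 25.1) · √((25.1 + 237) / 237)
   = 268.910 × 1.0516 ≈ 282.79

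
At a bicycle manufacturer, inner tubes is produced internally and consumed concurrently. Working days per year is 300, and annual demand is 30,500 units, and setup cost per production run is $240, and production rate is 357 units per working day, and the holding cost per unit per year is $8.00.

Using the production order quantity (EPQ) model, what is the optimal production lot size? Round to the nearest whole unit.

Daily demand d = 30,500/300 = 101.667; p = 357; 1 − d/p = 0.71522
EPQ = √(2DS / (H(1 − d/p)))
    = √(2 × 30,500 × 240 / (8 × 0.71522)) ≈ 1,599.58

1,600 units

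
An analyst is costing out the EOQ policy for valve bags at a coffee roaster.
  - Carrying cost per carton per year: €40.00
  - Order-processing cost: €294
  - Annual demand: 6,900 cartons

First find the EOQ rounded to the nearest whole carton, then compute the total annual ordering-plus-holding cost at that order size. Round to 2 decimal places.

€12,739.25

Q* = √(2·D·S / H) = √(2·6,900·294 / 40) = √101,430.0 ≈ 318.48 → Q = 318 cartons
Ordering: D/Q × S = 6,900/318 × €294 = €6,379.25
Holding:  Q/2 × H = 318/2 × €40 = €6,360.00
Total = €6,379.25 + €6,360.00 = €12,739.25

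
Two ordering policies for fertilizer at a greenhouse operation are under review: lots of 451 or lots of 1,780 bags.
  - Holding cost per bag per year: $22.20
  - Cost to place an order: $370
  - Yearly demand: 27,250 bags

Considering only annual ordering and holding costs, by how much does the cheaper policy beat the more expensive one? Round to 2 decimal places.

$1,939.65

For each Q, cost = (D/Q)·S + (Q/2)·H.
TC(451) = (27,250/451)×370 + (451/2)×22.2 = $27,361.98
TC(1,780) = (27,250/1,780)×370 + (1,780/2)×22.2 = $25,422.33
|ΔTC| = |$27,361.98 − $25,422.33| = $1,939.65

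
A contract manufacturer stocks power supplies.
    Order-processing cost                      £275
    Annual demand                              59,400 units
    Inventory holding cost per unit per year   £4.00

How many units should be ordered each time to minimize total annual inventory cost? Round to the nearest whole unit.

EOQ = √(2DS/H) = √(2 × 59,400 × 275 / 4)
    = √(8,167,500.00) ≈ 2,857.88

2,858 units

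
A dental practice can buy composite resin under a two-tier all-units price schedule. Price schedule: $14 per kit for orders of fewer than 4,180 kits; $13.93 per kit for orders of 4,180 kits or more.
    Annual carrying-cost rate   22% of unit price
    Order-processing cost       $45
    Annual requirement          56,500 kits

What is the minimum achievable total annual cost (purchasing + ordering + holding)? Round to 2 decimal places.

$794,058.27

H₁ = 22%×$14 = $3.0800;  H₂ = 22%×$13.93 = $3.0646
EOQ₁ = √(2×56,500×45/3.0800) = 1,284.90  (< 4,180, feasible at tier 1)
EOQ₂ = √(2×56,500×45/3.0646) = 1,288.13  (< 4,180 → use Q = 4,180 at tier-2 price)
TC(tier 1 (EOQ₁), Q≈1,284.9) = $794,957.50
TC(tier 2, Q≈4,180.0) = $794,058.27
Minimum at tier 2: $794,058.27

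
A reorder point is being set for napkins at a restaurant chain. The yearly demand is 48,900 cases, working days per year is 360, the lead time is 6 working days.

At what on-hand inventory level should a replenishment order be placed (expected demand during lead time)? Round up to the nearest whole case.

815 cases

Daily demand d = 48,900 / 360 = 135.833 cases/day
Demand during lead time = 135.833 × 6 = 815.00
Reorder point = 815.00 → round up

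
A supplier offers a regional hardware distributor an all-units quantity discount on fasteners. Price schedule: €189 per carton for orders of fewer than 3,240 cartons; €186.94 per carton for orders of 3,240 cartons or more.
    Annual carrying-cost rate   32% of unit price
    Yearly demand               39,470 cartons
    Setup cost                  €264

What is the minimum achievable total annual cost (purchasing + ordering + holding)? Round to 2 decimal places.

H₁ = 32%×€189 = €60.4800;  H₂ = 32%×€186.94 = €59.8208
EOQ₁ = √(2×39,470×264/60.4800) = 587.01  (< 3,240, feasible at tier 1)
EOQ₂ = √(2×39,470×264/59.8208) = 590.23  (< 3,240 → use Q = 3,240 at tier-2 price)
TC(tier 1 (EOQ₁), Q≈587.0) = €7,495,332.29
TC(tier 2, Q≈3,240.0) = €7,478,647.57
Minimum at tier 2: €7,478,647.57

€7,478,647.57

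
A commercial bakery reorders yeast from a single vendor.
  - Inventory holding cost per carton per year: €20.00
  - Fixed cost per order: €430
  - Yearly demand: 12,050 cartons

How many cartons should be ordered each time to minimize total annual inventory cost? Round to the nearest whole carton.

720 cartons

EOQ = √(2DS/H) = √(2 × 12,050 × 430 / 20)
    = √(518,150.00) ≈ 719.83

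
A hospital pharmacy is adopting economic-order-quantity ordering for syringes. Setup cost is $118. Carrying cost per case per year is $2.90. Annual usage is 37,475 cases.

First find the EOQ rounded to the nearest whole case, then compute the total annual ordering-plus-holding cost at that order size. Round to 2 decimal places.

2DS/H = 2·37,475·118/2.9 = 3,049,689.66
EOQ = √3,049,689.66 ≈ 1,746.34 → Q = 1,746 cases
Orders/yr = 37,475/1,746 = 21.463; ordering cost = 21.463 × $118 = $2,532.67
Average inventory = 1,746/2 = 873; holding cost = 873 × $2.9 = $2,531.70
Total = $2,532.67 + $2,531.70 = $5,064.37

$5,064.37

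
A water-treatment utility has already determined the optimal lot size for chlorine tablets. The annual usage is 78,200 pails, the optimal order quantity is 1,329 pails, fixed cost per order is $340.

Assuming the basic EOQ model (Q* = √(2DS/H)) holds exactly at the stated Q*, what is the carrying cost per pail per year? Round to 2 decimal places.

$30.11

EOQ relation: Q² = 2DS/H, so rearrange for the unknown.
H = 2DS / Q² = 2 × 78,200 × 340 / 1,329² = 30.1069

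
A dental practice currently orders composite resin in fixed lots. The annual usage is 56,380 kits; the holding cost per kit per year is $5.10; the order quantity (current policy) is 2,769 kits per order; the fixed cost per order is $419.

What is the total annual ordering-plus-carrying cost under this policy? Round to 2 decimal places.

$15,592.27

Ordering: D/Q × S = 56,380/2,769 × $419 = $8,531.32
Holding:  Q/2 × H = 2,769/2 × $5.1 = $7,060.95
Total = $8,531.32 + $7,060.95 = $15,592.27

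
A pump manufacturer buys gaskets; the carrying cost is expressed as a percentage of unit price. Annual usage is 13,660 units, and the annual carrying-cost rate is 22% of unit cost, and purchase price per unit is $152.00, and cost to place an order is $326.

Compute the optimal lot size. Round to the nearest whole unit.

Holding cost per unit per year: H = 22% × $152 = $33.4400
Optimal lot size Q* = (2 × 13,660 × $326 / $33.44)^½ ≈ 516.08

516 units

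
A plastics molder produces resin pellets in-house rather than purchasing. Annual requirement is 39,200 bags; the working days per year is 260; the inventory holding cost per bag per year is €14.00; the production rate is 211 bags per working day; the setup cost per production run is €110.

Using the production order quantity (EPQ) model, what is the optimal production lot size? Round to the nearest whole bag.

1,469 bags

Daily demand d = 39,200/260 = 150.769; p = 211; 1 − d/p = 0.28545
EPQ = √(2DS / (H(1 − d/p)))
    = √(2 × 39,200 × 110 / (14 × 0.28545)) ≈ 1,469.00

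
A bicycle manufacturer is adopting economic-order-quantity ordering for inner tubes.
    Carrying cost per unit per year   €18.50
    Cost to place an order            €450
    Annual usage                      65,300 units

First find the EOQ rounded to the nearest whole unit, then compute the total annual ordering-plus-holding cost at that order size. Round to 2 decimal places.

€32,973.40

Q* = √(2·D·S / H) = √(2·65,300·450 / 18.5) = √3,176,756.8 ≈ 1,782.35 → Q = 1,782 units
Orders/yr = 65,300/1,782 = 36.644; ordering cost = 36.644 × €450 = €16,489.90
Average inventory = 1,782/2 = 891; holding cost = 891 × €18.5 = €16,483.50
Total = €16,489.90 + €16,483.50 = €32,973.40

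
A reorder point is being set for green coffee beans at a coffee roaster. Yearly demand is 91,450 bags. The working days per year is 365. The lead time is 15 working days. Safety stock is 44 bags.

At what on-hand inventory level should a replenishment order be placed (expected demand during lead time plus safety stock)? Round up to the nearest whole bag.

3,803 bags

Daily demand d = 91,450 / 365 = 250.548 bags/day
Demand during lead time = 250.548 × 15 = 3,758.22
Reorder point = 3,758.22 + 44 = 3,802.22 → round up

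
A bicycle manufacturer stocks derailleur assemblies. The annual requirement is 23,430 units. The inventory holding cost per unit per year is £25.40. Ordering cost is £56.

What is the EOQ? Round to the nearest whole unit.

EOQ = √(2DS/H) = √(2 × 23,430 × 56 / 25.4)
    = √(103,313.39) ≈ 321.42

321 units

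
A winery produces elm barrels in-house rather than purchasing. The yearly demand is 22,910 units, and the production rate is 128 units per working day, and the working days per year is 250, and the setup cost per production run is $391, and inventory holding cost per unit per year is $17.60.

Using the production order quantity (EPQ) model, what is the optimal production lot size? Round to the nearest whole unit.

1,893 units

d = 22,910/250 = 91.6400 units/day;  effective holding cost H(1 − d/p) = 17.6·(1 − 91.6400/128) = 4.99950
Q* = √(2DS / H_eff) = √(2·22,910·391 / 4.99950) ≈ 1,893.01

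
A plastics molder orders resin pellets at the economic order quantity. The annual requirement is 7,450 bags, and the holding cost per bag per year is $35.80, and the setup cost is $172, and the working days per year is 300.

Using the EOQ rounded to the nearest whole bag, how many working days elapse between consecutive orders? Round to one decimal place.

10.8 days

Optimal lot size Q* = (2 × 7,450 × $172 / $35.8)^½ ≈ 267.56 → Q = 268 bags
Cycle time = (working days × Q)/D = (300 × 268) / 7,450 = 10.792 days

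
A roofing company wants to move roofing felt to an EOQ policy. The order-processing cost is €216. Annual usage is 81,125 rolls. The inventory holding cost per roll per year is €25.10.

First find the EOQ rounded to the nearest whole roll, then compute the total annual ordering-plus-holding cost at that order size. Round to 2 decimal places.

€29,658.97

Q* = √(2·D·S / H) = √(2·81,125·216 / 25.1) = √1,396,255.0 ≈ 1,181.63 → Q = 1,182 rolls
Annual ordering cost = (D/Q)·S = (81,125/1,182) × 216 = €14,824.87
Annual holding cost  = (Q/2)·H = (1,182/2) × 25.1 = €14,834.10
Total = €14,824.87 + €14,834.10 = €29,658.97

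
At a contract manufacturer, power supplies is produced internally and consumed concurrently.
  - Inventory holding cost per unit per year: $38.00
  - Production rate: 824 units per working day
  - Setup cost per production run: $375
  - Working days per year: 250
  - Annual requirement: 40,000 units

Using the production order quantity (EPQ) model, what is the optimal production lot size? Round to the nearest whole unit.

990 units

Daily demand d = 40,000/250 = 160.000; p = 824; 1 − d/p = 0.80583
EPQ = √(2DS / (H(1 − d/p)))
    = √(2 × 40,000 × 375 / (38 × 0.80583)) ≈ 989.80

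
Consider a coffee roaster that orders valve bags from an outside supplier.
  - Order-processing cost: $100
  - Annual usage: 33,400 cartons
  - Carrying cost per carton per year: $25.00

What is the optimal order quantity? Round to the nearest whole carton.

EOQ = √(2DS/H) = √(2 × 33,400 × 100 / 25)
    = √(267,200.00) ≈ 516.91

517 cartons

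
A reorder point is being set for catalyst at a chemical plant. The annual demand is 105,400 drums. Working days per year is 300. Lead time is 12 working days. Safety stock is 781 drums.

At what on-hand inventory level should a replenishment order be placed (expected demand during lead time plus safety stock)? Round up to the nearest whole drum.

Daily demand d = 105,400 / 300 = 351.333 drums/day
Demand during lead time = 351.333 × 12 = 4,216.00
Reorder point = 4,216.00 + 781 = 4,997.00 → round up

4,997 drums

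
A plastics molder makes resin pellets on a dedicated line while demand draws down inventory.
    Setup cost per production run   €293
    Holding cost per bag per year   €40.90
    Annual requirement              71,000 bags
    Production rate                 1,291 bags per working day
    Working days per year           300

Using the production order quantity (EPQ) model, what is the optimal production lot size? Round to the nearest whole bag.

1,116 bags

Daily demand d = 71,000/300 = 236.667; p = 1291; 1 − d/p = 0.81668
EPQ = √(2DS / (H(1 − d/p)))
    = √(2 × 71,000 × 293 / (40.9 × 0.81668)) ≈ 1,116.07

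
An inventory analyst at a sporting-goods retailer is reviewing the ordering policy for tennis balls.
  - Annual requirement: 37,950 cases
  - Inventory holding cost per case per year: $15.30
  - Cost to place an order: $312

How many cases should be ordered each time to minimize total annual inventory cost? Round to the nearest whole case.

2DS/H = 2·37,950·312/15.3 = 1,547,764.71
EOQ = √1,547,764.71 ≈ 1,244.09

1,244 cases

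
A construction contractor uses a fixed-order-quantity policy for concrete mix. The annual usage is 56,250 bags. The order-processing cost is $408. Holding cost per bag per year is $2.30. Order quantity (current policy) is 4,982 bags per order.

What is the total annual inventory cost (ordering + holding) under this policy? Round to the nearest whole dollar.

Annual ordering cost = (D/Q)·S = (56,250/4,982) × 408 = $4,606.58
Annual holding cost  = (Q/2)·H = (4,982/2) × 2.3 = $5,729.30
Total = $4,606.58 + $5,729.30 = $10,335.88

$10,336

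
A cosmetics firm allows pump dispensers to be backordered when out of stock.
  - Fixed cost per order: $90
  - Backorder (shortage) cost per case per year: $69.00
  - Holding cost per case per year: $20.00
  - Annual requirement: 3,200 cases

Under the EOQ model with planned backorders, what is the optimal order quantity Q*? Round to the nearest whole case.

Basic EOQ = √(2·3,200·90/20) = 169.706
Backorder adjustment √((H+b)/b) = √((20+69)/69) = 1.1357
Q* = 169.706 × 1.1357 ≈ 192.74

193 cases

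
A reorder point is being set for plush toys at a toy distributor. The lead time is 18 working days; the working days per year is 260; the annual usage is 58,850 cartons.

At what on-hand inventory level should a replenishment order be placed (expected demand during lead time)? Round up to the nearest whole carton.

4,075 cartons

Daily demand d = 58,850 / 260 = 226.346 cartons/day
Demand during lead time = 226.346 × 18 = 4,074.23
Reorder point = 4,074.23 → round up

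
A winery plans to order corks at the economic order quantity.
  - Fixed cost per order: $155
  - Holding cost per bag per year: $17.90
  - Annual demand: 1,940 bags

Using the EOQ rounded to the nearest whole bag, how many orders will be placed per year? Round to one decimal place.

10.6 orders per year

Optimal lot size Q* = (2 × 1,940 × $155 / $17.9)^½ ≈ 183.30 → Q = 183
N = D/Q = 1,940/183 ≈ 10.601 orders/yr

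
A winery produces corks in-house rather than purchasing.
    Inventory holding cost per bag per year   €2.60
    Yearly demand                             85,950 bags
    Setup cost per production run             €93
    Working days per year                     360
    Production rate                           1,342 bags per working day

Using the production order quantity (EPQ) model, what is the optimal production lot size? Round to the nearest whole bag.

d = 85,950/360 = 238.7500 bags/day;  effective holding cost H(1 − d/p) = 2.6·(1 − 238.7500/1342) = 2.13744
Q* = √(2DS / H_eff) = √(2·85,950·93 / 2.13744) ≈ 2,734.84

2,735 bags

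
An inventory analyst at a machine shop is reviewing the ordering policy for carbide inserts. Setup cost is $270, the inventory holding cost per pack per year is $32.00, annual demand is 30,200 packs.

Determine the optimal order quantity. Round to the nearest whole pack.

Q* = √(2·D·S / H) = √(2·30,200·270 / 32) = √509,625.0 ≈ 713.88

714 packs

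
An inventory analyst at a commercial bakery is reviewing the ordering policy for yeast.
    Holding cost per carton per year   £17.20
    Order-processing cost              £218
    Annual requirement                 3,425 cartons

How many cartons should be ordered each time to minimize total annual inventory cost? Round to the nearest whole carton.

295 cartons

Optimal lot size Q* = (2 × 3,425 × £218 / £17.2)^½ ≈ 294.65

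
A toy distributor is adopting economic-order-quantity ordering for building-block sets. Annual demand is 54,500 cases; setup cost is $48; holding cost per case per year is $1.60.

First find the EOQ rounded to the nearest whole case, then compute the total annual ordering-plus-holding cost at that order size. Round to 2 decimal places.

$2,893.30

2DS/H = 2·54,500·48/1.6 = 3,270,000.00
EOQ = √3,270,000.00 ≈ 1,808.31 → Q = 1,808 cases
Orders/yr = 54,500/1,808 = 30.144; ordering cost = 30.144 × $48 = $1,446.90
Average inventory = 1,808/2 = 904; holding cost = 904 × $1.6 = $1,446.40
Total = $1,446.90 + $1,446.40 = $2,893.30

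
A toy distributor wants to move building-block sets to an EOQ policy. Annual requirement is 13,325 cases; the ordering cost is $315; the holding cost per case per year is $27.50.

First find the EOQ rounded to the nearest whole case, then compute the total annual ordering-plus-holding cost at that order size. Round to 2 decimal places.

$15,193.94

Optimal lot size Q* = (2 × 13,325 × $315 / $27.5)^½ ≈ 552.51 → Q = 553 cases
Ordering: D/Q × S = 13,325/553 × $315 = $7,590.19
Holding:  Q/2 × H = 553/2 × $27.5 = $7,603.75
Total = $7,590.19 + $7,603.75 = $15,193.94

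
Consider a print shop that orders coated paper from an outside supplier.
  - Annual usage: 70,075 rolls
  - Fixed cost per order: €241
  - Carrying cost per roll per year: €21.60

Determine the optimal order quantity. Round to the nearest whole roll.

1,250 rolls

Q* = √(2·D·S / H) = √(2·70,075·241 / 21.6) = √1,563,710.6 ≈ 1,250.48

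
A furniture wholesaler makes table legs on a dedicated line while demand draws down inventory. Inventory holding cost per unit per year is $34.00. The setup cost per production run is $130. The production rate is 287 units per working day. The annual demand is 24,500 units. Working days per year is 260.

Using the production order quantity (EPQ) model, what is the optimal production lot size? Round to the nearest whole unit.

528 units

d = 24,500/260 = 94.2308 units/day;  effective holding cost H(1 − d/p) = 34·(1 − 94.2308/287) = 22.83677
Q* = √(2DS / H_eff) = √(2·24,500·130 / 22.83677) ≈ 528.14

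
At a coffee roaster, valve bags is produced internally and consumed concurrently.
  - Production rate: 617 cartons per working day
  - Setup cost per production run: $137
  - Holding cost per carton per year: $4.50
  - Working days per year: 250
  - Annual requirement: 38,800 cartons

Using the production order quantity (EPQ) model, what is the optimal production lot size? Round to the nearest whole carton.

1,777 cartons

d = 38,800/250 = 155.2000 cartons/day;  effective holding cost H(1 − d/p) = 4.5·(1 − 155.2000/617) = 3.36807
Q* = √(2DS / H_eff) = √(2·38,800·137 / 3.36807) ≈ 1,776.64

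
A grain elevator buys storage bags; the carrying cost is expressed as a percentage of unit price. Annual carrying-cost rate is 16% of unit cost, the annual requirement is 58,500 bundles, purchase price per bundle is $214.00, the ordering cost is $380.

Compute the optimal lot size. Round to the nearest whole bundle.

Carrying cost H = $214 × 16% = $34.2400/bundle/yr
Optimal lot size Q* = (2 × 58,500 × $380 / $34.24)^½ ≈ 1,139.51

1,140 bundles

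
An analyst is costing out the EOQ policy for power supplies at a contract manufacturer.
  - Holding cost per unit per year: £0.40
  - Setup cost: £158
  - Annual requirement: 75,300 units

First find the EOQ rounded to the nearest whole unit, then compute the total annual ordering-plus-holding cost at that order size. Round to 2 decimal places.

EOQ = √(2DS/H) = √(2 × 75,300 × 158 / 0.4)
    = √(59,487,000.00) ≈ 7,712.78 → Q = 7,713 units
Ordering: D/Q × S = 75,300/7,713 × £158 = £1,542.51
Holding:  Q/2 × H = 7,713/2 × £0.4 = £1,542.60
Total = £1,542.51 + £1,542.60 = £3,085.11

£3,085.11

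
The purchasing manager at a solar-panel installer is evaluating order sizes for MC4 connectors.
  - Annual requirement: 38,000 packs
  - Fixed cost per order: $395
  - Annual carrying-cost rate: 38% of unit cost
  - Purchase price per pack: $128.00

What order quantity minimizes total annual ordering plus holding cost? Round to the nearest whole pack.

786 packs

H = i·C = 0.38 × $128 = $48.6400 per pack-year
EOQ = √(2DS/H) = √(2 × 38,000 × 395 / 48.64)
    = √(617,187.50) ≈ 785.61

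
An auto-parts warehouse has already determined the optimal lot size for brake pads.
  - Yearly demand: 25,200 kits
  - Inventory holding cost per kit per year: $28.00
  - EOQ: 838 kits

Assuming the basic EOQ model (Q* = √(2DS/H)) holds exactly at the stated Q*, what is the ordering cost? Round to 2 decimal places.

$390.14

Since Q* = (2DS/H)^½, squaring gives Q*²·H = 2DS.
S = Q²H / (2D) = 838² × 28 / (2 × 25,200) = 390.1356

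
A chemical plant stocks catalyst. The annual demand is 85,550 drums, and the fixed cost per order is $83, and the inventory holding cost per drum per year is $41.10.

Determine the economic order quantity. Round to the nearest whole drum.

588 drums

Optimal lot size Q* = (2 × 85,550 × $83 / $41.1)^½ ≈ 587.82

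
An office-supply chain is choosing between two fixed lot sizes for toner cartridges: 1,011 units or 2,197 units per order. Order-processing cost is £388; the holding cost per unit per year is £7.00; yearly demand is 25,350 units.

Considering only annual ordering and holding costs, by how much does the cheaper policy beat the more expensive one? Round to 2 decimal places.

For each Q, cost = (D/Q)·S + (Q/2)·H.
TC(1,011) = (25,350/1,011)×388 + (1,011/2)×7 = £13,267.28
TC(2,197) = (25,350/2,197)×388 + (2,197/2)×7 = £12,166.42
|ΔTC| = |£13,267.28 − £12,166.42| = £1,100.86

£1,100.86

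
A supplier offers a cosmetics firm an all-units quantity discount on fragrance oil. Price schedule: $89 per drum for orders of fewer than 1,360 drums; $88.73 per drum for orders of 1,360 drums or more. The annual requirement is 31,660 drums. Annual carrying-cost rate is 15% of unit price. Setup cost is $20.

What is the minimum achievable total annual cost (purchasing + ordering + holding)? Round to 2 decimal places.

H₁ = 15%×$89 = $13.3500;  H₂ = 15%×$88.73 = $13.3095
EOQ₁ = √(2×31,660×20/13.3500) = 308.00  (< 1,360, feasible at tier 1)
EOQ₂ = √(2×31,660×20/13.3095) = 308.46  (< 1,360 → use Q = 1,360 at tier-2 price)
TC(tier 1 (EOQ₁), Q≈308.0) = $2,821,851.74
TC(tier 2, Q≈1,360.0) = $2,818,707.85
Minimum at tier 2: $2,818,707.85

$2,818,707.85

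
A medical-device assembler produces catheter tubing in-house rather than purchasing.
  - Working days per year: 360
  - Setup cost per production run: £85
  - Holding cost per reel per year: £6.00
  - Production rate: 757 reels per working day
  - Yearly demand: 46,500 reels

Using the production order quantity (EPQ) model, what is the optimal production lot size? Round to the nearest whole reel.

1,260 reels

Daily demand d = 46,500/360 = 129.167; p = 757; 1 − d/p = 0.82937
EPQ = √(2DS / (H(1 − d/p)))
    = √(2 × 46,500 × 85 / (6 × 0.82937)) ≈ 1,260.38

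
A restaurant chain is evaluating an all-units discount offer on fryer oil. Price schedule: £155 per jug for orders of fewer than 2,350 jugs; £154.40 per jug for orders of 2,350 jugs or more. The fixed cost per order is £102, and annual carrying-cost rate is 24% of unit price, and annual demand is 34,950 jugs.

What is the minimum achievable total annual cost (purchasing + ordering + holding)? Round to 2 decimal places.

£5,433,535.84

H₁ = 24%×£155 = £37.2000;  H₂ = 24%×£154.40 = £37.0560
EOQ₁ = √(2×34,950×102/37.2000) = 437.79  (< 2,350, feasible at tier 1)
EOQ₂ = √(2×34,950×102/37.0560) = 438.64  (< 2,350 → use Q = 2,350 at tier-2 price)
TC(tier 1 (EOQ₁), Q≈437.8) = £5,433,535.84
TC(tier 2, Q≈2,350.0) = £5,441,337.78
Minimum at tier 1 (EOQ₁): £5,433,535.84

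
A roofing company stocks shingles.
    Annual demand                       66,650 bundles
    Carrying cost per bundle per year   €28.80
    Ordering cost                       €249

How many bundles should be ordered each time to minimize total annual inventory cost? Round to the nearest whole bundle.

1,074 bundles

2DS/H = 2·66,650·249/28.8 = 1,152,489.58
EOQ = √1,152,489.58 ≈ 1,073.54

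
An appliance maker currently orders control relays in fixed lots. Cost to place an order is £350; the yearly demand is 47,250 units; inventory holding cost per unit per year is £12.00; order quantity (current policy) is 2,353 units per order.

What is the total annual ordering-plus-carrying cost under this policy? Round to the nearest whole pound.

Annual ordering cost = (D/Q)·S = (47,250/2,353) × 350 = £7,028.26
Annual holding cost  = (Q/2)·H = (2,353/2) × 12 = £14,118.00
Total = £7,028.26 + £14,118.00 = £21,146.26

£21,146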